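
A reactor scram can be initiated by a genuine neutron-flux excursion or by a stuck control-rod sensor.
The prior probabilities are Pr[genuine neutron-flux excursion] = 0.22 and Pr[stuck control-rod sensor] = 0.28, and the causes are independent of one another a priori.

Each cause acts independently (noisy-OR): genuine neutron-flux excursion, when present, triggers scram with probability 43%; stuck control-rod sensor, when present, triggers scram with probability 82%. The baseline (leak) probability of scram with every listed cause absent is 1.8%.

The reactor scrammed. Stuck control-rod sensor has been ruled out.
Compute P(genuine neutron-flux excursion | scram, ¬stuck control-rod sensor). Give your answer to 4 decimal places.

P(genuine neutron-flux excursion | scram, ¬stuck control-rod sensor) ≈ 0.8734

Under noisy-OR, P(scram | causes) = 1 − (1−0.018)·∏(1−qᵢ) over the active causes.
P(scram | ¬stuck control-rod sensor) = 0.018*0.78 + 0.44026*0.22 = 0.014040 + 0.096857 = 0.110897
The genuine neutron-flux excursion-present share is 0.44026*0.22 = 0.096857.
So P(genuine neutron-flux excursion | scram, ¬stuck control-rod sensor) = 0.096857/0.110897 ≈ 0.8734.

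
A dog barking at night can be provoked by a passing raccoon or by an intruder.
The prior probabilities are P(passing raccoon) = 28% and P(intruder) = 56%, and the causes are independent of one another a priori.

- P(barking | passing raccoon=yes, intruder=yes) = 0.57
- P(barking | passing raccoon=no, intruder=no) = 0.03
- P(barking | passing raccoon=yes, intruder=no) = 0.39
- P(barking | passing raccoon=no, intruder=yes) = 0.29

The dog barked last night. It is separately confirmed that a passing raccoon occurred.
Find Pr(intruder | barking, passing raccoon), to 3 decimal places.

Pr(intruder | barking, passing raccoon) ≈ 0.650

P(barking | passing raccoon) = 0.39×0.44 + 0.57×0.56 = 0.171600 + 0.319200 = 0.490800
The intruder-present share is 0.57×0.56 = 0.319200.
Hence the posterior is 0.319200/0.490800 ≈ 0.650.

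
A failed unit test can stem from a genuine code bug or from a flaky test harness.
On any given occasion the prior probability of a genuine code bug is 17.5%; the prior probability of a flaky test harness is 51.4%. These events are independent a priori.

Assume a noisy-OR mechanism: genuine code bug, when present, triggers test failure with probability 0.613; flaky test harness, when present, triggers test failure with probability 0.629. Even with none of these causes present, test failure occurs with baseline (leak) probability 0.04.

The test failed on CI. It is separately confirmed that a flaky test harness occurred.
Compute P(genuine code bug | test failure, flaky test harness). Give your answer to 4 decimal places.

Under noisy-OR, P(test failure | causes) = 1 − (1−0.04)·∏(1−qᵢ) over the active causes.
By total probability over both values of genuine code bug:
  P(test failure | flaky test harness) = 0.64384·0.825 + 0.862166·0.175
        = 0.531168 + 0.150879 = 0.682047
Keeping only the genuine code bug-present terms gives 0.150879, so
  P(genuine code bug | test failure, flaky test harness) = 0.150879 / 0.682047 ≈ 0.2212

P(genuine code bug | test failure, flaky test harness) ≈ 0.2212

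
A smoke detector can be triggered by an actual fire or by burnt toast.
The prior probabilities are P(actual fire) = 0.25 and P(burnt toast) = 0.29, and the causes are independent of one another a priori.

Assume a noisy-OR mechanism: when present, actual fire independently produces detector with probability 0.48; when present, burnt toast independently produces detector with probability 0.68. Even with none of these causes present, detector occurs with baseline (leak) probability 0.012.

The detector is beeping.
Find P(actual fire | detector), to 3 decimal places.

Under noisy-OR, P(detector | causes) = 1 − (1−0.012)·∏(1−qᵢ) over the active causes.
For the numerator, keep only actual fire=true terms: 0.086308 + 0.060581 = 0.146889
The normalizing constant is 0.012×0.75×0.71 + 0.68384×0.75×0.29 + 0.48624×0.25×0.71 + 0.835597×0.25×0.29 = 0.302014
P(actual fire | detector) = 0.146889/0.302014 ≈ 0.486

P(actual fire | detector) ≈ 0.486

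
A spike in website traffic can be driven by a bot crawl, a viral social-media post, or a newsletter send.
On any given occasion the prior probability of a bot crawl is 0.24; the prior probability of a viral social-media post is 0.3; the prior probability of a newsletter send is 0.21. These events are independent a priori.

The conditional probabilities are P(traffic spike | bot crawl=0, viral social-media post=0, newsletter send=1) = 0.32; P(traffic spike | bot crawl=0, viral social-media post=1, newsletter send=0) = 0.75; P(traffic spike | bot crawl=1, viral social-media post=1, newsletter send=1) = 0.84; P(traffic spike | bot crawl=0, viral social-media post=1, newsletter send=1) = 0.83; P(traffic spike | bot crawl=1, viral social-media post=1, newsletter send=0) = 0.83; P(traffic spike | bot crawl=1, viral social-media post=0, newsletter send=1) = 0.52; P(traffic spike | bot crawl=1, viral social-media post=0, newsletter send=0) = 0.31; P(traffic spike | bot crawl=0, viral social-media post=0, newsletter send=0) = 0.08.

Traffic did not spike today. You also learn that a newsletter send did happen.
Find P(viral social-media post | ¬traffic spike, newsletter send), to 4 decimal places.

Enumerate the 4 (bot crawl, viral social-media post) configurations and weight by the priors:
  P(¬traffic spike | newsletter send) = 0.68·0.76·0.7 + 0.17·0.76·0.3 + 0.48·0.24·0.7 + 0.16·0.24·0.3
        = 0.361760 + 0.038760 + 0.080640 + 0.011520 = 0.492680
Configurations with viral social-media post contribute 0.050280, so
  P(viral social-media post | ¬traffic spike, newsletter send) = 0.050280 / 0.492680 ≈ 0.1021

P(viral social-media post | ¬traffic spike, newsletter send) ≈ 0.1021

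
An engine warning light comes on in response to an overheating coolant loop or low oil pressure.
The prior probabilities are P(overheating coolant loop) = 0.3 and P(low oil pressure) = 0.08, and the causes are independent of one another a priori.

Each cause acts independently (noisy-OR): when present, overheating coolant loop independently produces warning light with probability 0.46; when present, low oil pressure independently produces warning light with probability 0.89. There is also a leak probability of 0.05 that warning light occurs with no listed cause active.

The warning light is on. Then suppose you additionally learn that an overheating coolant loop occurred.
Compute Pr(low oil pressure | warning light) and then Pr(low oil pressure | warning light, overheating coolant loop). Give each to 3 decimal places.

Under noisy-OR, P(warning light | causes) = 1 − (1−0.05)·∏(1−qᵢ) over the active causes.
For the numerator, keep only low oil pressure=true terms: 0.050148 + 0.022646 = 0.072794
Denominator P(warning light): 0.05·0.7·0.92 + 0.8955·0.7·0.08 + 0.487·0.3·0.92 + 0.94357·0.3·0.08 = 0.239406
P(low oil pressure | warning light) = 0.072794/0.239406 ≈ 0.304

With the extra evidence:
P(warning light | overheating coolant loop) = 0.487×0.92 + 0.94357×0.08 = 0.448040 + 0.075486 = 0.523526
The low oil pressure-present share is 0.94357×0.08 = 0.075486.
So P(low oil pressure | warning light, overheating coolant loop) = 0.075486/0.523526 ≈ 0.144.
Conditioning on overheating coolant loop lowers the posterior on low oil pressure: the classic explaining-away effect in a common-effect structure.

Pr(low oil pressure | warning light) ≈ 0.304; Pr(low oil pressure | warning light, overheating coolant loop) ≈ 0.144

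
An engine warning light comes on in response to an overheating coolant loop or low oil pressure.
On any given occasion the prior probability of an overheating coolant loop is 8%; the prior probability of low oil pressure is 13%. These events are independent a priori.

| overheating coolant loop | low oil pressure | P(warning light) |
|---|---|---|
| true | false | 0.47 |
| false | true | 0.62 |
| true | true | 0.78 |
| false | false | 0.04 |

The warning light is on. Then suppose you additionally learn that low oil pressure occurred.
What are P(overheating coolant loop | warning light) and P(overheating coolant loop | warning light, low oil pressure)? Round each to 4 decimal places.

P(warning light) = 0.04·0.92·0.87 + 0.62·0.92·0.13 + 0.47·0.08·0.87 + 0.78·0.08·0.13 = 0.032016 + 0.074152 + 0.032712 + 0.008112 = 0.146992
The overheating coolant loop-present share is 0.032712 + 0.008112 = 0.040824.
P(overheating coolant loop | warning light) = 0.040824 / 0.146992 ≈ 0.2777

With the extra evidence:
By total probability over both values of overheating coolant loop:
  P(warning light | low oil pressure) = 0.62·0.92 + 0.78·0.08
        = 0.570400 + 0.062400 = 0.632800
Configurations with overheating coolant loop contribute 0.062400, so
  P(overheating coolant loop | warning light, low oil pressure) = 0.062400 / 0.632800 ≈ 0.0986
The drop from 0.2777 to 0.0986 is the explaining-away (discounting) effect.

P(overheating coolant loop | warning light) ≈ 0.2777; P(overheating coolant loop | warning light, low oil pressure) ≈ 0.0986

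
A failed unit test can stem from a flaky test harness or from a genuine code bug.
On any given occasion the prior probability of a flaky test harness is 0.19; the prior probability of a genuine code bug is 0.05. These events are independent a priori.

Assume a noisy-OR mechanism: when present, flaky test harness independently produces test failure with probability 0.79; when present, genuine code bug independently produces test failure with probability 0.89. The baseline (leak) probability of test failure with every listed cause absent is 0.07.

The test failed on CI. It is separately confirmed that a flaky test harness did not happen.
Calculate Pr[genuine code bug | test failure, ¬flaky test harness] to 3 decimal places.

Pr[genuine code bug | test failure, ¬flaky test harness] ≈ 0.403

Under noisy-OR, P(test failure | causes) = 1 − (1−0.07)·∏(1−qᵢ) over the active causes.
By total probability over both values of genuine code bug:
  P(test failure | ¬flaky test harness) = 0.07*0.95 + 0.8977*0.05
        = 0.066500 + 0.044885 = 0.111385
Configurations with genuine code bug contribute 0.044885, so
  P(genuine code bug | test failure, ¬flaky test harness) = 0.044885 / 0.111385 ≈ 0.403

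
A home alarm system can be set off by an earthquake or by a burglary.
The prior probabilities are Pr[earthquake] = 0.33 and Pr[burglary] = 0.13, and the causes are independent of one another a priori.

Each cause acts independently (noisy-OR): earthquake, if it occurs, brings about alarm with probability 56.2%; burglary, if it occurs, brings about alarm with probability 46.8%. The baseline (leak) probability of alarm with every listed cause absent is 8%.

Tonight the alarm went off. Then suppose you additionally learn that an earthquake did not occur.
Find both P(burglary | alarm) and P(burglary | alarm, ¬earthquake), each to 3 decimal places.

P(burglary | alarm) ≈ 0.264; P(burglary | alarm, ¬earthquake) ≈ 0.488

Under noisy-OR, P(alarm | causes) = 1 − (1−0.08)·∏(1−qᵢ) over the active causes.
Sum P(alarm|·) weighted by the priors over the 4 (earthquake, burglary) configurations:
  P(alarm) = 0.08*0.67*0.87 + 0.51056*0.67*0.13 + 0.59704*0.33*0.87 + 0.785625*0.33*0.13
        = 0.046632 + 0.044470 + 0.171410 + 0.033703 = 0.296215
Configurations with burglary contribute 0.078173, so
  P(burglary | alarm) = 0.078173 / 0.296215 ≈ 0.264

Now condition on the additional information:
By total probability over both values of burglary:
  P(alarm | ¬earthquake) = 0.08*0.87 + 0.51056*0.13
        = 0.069600 + 0.066373 = 0.135973
Keeping only the burglary-present terms gives 0.066373, so
  P(burglary | alarm, ¬earthquake) = 0.066373 / 0.135973 ≈ 0.488
Ruling out earthquake raises the posterior on burglary — the flip side of explaining away.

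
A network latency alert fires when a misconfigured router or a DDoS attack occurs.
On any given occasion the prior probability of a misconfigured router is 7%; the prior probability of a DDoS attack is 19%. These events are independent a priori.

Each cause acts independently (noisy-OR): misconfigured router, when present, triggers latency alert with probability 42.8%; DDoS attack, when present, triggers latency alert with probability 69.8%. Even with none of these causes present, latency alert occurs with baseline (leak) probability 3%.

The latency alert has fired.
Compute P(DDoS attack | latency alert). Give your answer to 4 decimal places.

P(DDoS attack | latency alert) ≈ 0.7398

Under noisy-OR, P(latency alert | causes) = 1 − (1−0.03)·∏(1−qᵢ) over the active causes.
P(latency alert) = 0.03·0.93·0.81 + 0.70706·0.93·0.19 + 0.44516·0.07·0.81 + 0.832438·0.07·0.19 = 0.022599 + 0.124938 + 0.025241 + 0.011071 = 0.183849
Of this, 0.136009 comes from 0.124938 + 0.011071 (the DDoS attack=true cases).
Hence the posterior is 0.136009/0.183849 ≈ 0.7398.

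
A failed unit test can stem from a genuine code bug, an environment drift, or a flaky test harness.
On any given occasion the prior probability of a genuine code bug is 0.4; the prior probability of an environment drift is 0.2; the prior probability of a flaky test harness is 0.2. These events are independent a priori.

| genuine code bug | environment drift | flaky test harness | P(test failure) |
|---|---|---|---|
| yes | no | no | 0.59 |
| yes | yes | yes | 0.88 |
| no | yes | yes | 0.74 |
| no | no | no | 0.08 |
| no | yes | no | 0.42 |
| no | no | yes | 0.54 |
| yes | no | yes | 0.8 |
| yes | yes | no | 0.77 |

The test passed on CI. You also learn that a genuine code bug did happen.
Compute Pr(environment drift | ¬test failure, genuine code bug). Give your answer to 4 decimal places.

Pr(environment drift | ¬test failure, genuine code bug) ≈ 0.1238

P(¬test failure | genuine code bug) = 0.41×0.8×0.8 + 0.2×0.8×0.2 + 0.23×0.2×0.8 + 0.12×0.2×0.2 = 0.262400 + 0.032000 + 0.036800 + 0.004800 = 0.336000
Restricting to configurations with environment drift present: 0.036800 + 0.004800 = 0.041600.
Hence the posterior is 0.041600/0.336000 ≈ 0.1238.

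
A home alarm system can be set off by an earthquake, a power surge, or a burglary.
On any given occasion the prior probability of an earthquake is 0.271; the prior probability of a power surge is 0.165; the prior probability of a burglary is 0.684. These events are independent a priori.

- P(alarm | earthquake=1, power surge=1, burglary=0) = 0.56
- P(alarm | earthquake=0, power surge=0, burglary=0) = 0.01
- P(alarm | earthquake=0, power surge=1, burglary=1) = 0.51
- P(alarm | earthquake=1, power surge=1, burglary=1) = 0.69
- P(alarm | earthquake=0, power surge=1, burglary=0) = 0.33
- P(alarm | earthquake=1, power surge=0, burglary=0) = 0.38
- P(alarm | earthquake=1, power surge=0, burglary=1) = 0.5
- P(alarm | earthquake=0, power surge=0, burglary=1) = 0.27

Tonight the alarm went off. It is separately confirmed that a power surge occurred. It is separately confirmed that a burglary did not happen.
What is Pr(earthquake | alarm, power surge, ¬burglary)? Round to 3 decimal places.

P(alarm | power surge, ¬burglary) = 0.33*0.729 + 0.56*0.271 = 0.240570 + 0.151760 = 0.392330
Restricting to configurations with earthquake present: 0.56*0.271 = 0.151760.
Hence the posterior is 0.151760/0.392330 ≈ 0.387.

Pr(earthquake | alarm, power surge, ¬burglary) ≈ 0.387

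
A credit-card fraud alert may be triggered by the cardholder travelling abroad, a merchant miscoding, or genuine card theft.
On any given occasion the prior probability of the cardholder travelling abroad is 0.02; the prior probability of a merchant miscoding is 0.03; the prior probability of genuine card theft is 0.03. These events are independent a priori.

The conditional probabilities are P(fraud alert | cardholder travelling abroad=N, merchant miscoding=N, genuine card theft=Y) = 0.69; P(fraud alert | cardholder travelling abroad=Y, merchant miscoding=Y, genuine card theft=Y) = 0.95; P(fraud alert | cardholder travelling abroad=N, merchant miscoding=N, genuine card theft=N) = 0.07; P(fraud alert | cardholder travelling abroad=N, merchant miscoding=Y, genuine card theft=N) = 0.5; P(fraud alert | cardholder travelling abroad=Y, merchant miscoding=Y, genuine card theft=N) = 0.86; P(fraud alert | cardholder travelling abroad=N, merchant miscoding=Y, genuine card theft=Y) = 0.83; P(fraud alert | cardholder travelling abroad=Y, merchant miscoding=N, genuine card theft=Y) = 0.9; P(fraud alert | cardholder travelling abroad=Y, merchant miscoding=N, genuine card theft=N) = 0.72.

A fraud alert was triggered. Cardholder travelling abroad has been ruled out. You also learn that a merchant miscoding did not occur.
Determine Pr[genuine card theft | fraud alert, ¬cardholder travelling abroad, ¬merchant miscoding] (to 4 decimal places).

P(fraud alert | ¬cardholder travelling abroad, ¬merchant miscoding) = 0.07*0.97 + 0.69*0.03 = 0.067900 + 0.020700 = 0.088600
Restricting to configurations with genuine card theft present: 0.69*0.03 = 0.020700.
So P(genuine card theft | fraud alert, ¬cardholder travelling abroad, ¬merchant miscoding) = 0.020700/0.088600 ≈ 0.2336.

Pr[genuine card theft | fraud alert, ¬cardholder travelling abroad, ¬merchant miscoding] ≈ 0.2336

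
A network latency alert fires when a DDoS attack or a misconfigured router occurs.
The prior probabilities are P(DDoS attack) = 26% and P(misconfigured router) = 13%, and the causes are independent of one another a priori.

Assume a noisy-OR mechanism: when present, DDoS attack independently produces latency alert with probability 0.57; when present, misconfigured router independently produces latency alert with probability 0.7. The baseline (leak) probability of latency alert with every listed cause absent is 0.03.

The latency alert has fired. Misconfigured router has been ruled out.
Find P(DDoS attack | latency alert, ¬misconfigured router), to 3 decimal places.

P(DDoS attack | latency alert, ¬misconfigured router) ≈ 0.872

Under noisy-OR, P(latency alert | causes) = 1 − (1−0.03)·∏(1−qᵢ) over the active causes.
P(latency alert | ¬misconfigured router) = 0.03·0.74 + 0.5829·0.26 = 0.022200 + 0.151554 = 0.173754
Restricting to configurations with DDoS attack present: 0.5829·0.26 = 0.151554.
Hence the posterior is 0.151554/0.173754 ≈ 0.872.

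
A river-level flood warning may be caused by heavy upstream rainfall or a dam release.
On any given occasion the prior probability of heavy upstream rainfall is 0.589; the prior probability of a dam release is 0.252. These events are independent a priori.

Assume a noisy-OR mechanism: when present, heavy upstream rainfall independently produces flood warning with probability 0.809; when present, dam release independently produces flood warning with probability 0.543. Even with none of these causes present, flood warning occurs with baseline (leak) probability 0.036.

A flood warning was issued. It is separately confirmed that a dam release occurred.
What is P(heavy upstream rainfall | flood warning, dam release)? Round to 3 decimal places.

Under noisy-OR, P(flood warning | causes) = 1 − (1−0.036)·∏(1−qᵢ) over the active causes.
Numerator (weight on configurations with heavy upstream rainfall): 0.915855·0.589 = 0.539439
Normalizer over all consistent configurations: 0.559452·0.411 + 0.915855·0.589 = 0.769374
Posterior = 0.539439 / 0.769374 ≈ 0.701

P(heavy upstream rainfall | flood warning, dam release) ≈ 0.701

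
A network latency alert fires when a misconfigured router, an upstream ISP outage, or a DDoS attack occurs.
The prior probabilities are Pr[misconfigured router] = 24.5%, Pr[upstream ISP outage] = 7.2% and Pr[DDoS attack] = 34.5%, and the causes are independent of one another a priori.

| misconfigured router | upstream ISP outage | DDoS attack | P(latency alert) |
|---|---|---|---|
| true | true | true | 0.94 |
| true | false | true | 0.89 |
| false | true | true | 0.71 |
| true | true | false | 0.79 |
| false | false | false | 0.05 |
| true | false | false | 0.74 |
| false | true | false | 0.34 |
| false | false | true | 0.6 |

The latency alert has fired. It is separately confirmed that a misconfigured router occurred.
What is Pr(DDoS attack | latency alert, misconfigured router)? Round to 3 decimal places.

P(latency alert | misconfigured router) = 0.74·0.928·0.655 + 0.89·0.928·0.345 + 0.79·0.072·0.655 + 0.94·0.072·0.345 = 0.449802 + 0.284942 + 0.037256 + 0.023350 = 0.795350
Of this, 0.308292 comes from 0.284942 + 0.023350 (the DDoS attack=true cases).
So P(DDoS attack | latency alert, misconfigured router) = 0.308292/0.795350 ≈ 0.388.

Pr(DDoS attack | latency alert, misconfigured router) ≈ 0.388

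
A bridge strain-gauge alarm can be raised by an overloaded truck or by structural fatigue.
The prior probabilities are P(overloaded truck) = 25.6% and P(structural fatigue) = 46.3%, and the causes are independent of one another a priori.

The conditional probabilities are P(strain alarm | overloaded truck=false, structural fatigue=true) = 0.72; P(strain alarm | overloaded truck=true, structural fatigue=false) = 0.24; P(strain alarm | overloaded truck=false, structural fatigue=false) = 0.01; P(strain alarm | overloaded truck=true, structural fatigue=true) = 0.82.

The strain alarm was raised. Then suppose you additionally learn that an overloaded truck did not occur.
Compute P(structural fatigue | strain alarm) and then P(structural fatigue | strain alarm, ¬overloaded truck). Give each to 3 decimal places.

P(structural fatigue | strain alarm) ≈ 0.903; P(structural fatigue | strain alarm, ¬overloaded truck) ≈ 0.984

By total probability over the 4 (overloaded truck, structural fatigue) configurations:
  P(strain alarm) = 0.01·0.744·0.537 + 0.72·0.744·0.463 + 0.24·0.256·0.537 + 0.82·0.256·0.463
        = 0.003995 + 0.248020 + 0.032993 + 0.097193 = 0.382201
Keeping only the structural fatigue-present terms gives 0.345213, so
  P(structural fatigue | strain alarm) = 0.345213 / 0.382201 ≈ 0.903

Now also conditioning on overloaded truck≠true:
Sum P(strain alarm|·) weighted by the priors over both values of structural fatigue:
  P(strain alarm | ¬overloaded truck) = 0.01*0.537 + 0.72*0.463
        = 0.005370 + 0.333360 = 0.338730
Configurations with structural fatigue contribute 0.333360, so
  P(structural fatigue | strain alarm, ¬overloaded truck) = 0.333360 / 0.338730 ≈ 0.984
Ruling out overloaded truck raises the posterior on structural fatigue — the flip side of explaining away.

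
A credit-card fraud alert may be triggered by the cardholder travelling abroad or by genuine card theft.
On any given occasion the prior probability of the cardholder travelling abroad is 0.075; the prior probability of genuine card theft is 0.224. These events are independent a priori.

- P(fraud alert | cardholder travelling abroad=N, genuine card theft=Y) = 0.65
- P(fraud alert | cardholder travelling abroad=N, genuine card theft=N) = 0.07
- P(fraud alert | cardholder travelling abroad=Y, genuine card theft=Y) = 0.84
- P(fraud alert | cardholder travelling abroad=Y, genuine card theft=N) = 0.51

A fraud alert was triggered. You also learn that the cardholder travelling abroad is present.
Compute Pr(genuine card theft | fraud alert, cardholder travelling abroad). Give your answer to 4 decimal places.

Pr(genuine card theft | fraud alert, cardholder travelling abroad) ≈ 0.3222

By total probability over both values of genuine card theft:
  P(fraud alert | cardholder travelling abroad) = 0.51×0.776 + 0.84×0.224
        = 0.395760 + 0.188160 = 0.583920
Keeping only the genuine card theft-present terms gives 0.188160, so
  P(genuine card theft | fraud alert, cardholder travelling abroad) = 0.188160 / 0.583920 ≈ 0.3222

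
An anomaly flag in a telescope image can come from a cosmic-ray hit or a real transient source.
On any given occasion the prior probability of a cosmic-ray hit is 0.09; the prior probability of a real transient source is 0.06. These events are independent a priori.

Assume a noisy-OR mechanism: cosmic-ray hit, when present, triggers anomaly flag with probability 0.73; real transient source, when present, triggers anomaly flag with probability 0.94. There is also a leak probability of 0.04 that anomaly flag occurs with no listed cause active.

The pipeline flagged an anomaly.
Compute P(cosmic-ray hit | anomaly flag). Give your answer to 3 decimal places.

P(cosmic-ray hit | anomaly flag) ≈ 0.442

Under noisy-OR, P(anomaly flag | causes) = 1 − (1−0.04)·∏(1−qᵢ) over the active causes.
Weight on cosmic-ray hit=true, given the evidence: 0.062672 + 0.005316 = 0.067988
Normalizer over all consistent configurations: 0.04×0.91×0.94 + 0.9424×0.91×0.06 + 0.7408×0.09×0.94 + 0.984448×0.09×0.06 = 0.153659
Posterior = 0.067988 / 0.153659 ≈ 0.442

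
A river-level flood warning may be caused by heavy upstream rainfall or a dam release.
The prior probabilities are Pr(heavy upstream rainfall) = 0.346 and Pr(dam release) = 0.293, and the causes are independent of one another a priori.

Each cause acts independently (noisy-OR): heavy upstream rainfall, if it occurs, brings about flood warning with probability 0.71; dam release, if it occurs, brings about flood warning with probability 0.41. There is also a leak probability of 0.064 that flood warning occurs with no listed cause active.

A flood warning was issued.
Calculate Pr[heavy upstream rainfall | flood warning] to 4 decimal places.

Under noisy-OR, P(flood warning | causes) = 1 − (1−0.064)·∏(1−qᵢ) over the active causes.
Weight on heavy upstream rainfall=true, given the evidence: 0.178222 + 0.085142 = 0.263364
The normalizing constant is 0.064×0.654×0.707 + 0.44776×0.654×0.293 + 0.72856×0.346×0.707 + 0.83985×0.346×0.293 = 0.378757
P(heavy upstream rainfall | flood warning) = 0.263364/0.378757 ≈ 0.6953

Pr[heavy upstream rainfall | flood warning] ≈ 0.6953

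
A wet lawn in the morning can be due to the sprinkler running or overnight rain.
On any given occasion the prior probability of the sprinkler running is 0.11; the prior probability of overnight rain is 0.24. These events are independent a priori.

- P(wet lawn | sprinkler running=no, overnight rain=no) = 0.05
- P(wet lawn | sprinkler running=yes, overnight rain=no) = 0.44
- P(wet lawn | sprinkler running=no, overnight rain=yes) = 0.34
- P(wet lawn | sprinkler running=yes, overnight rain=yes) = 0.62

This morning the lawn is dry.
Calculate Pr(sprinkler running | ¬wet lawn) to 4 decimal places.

For the numerator, keep only sprinkler running=true terms: 0.046816 + 0.010032 = 0.056848
The normalizing constant is 0.95×0.89×0.76 + 0.66×0.89×0.24 + 0.56×0.11×0.76 + 0.38×0.11×0.24 = 0.840404
P(sprinkler running | ¬wet lawn) = 0.056848/0.840404 ≈ 0.0676

Pr(sprinkler running | ¬wet lawn) ≈ 0.0676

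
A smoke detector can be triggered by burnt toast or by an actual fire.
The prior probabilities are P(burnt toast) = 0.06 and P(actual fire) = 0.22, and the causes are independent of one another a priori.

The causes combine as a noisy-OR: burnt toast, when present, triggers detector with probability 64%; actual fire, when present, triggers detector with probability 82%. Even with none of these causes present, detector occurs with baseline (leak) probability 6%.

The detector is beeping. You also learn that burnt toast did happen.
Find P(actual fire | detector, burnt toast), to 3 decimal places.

Under noisy-OR, P(detector | causes) = 1 − (1−0.06)·∏(1−qᵢ) over the active causes.
Weight on actual fire=true, given the evidence: 0.939088×0.22 = 0.206599
The normalizing constant is 0.6616×0.78 + 0.939088×0.22 = 0.722647
P(actual fire | detector, burnt toast) = 0.206599/0.722647 ≈ 0.286

P(actual fire | detector, burnt toast) ≈ 0.286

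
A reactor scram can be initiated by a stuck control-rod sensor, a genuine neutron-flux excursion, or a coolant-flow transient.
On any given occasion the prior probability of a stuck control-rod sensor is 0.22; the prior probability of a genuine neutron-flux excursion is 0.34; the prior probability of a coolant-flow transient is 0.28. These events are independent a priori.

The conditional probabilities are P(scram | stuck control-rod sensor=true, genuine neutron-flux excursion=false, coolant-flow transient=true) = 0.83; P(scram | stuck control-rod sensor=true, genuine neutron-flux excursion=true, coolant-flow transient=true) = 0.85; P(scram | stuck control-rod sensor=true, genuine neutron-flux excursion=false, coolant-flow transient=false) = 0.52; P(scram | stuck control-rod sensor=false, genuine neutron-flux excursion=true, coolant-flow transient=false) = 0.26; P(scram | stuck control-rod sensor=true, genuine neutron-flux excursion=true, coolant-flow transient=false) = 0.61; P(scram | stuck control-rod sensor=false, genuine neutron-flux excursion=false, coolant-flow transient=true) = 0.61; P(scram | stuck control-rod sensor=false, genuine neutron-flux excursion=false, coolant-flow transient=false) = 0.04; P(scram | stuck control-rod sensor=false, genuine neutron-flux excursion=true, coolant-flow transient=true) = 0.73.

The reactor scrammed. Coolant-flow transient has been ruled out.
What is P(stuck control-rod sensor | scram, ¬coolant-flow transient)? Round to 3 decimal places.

P(stuck control-rod sensor | scram, ¬coolant-flow transient) ≈ 0.575

By total probability over the 4 (stuck control-rod sensor, genuine neutron-flux excursion) configurations:
  P(scram | ¬coolant-flow transient) = 0.04*0.78*0.66 + 0.26*0.78*0.34 + 0.52*0.22*0.66 + 0.61*0.22*0.34
        = 0.020592 + 0.068952 + 0.075504 + 0.045628 = 0.210676
The terms with stuck control-rod sensor present sum to 0.121132, so
  P(stuck control-rod sensor | scram, ¬coolant-flow transient) = 0.121132 / 0.210676 ≈ 0.575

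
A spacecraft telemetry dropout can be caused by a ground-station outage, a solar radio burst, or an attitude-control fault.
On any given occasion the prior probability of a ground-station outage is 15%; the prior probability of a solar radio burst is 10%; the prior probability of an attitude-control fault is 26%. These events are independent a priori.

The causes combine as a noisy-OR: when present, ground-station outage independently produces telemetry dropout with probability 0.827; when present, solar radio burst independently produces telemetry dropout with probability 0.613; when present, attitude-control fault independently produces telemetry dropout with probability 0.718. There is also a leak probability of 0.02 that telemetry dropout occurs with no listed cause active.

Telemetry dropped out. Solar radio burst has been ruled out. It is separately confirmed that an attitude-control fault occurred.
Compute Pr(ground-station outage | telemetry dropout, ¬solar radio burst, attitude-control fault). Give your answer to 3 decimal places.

Under noisy-OR, P(telemetry dropout | causes) = 1 − (1−0.02)·∏(1−qᵢ) over the active causes.
Weight on ground-station outage=true, given the evidence: 0.95219·0.15 = 0.142828
The normalizing constant is 0.72364·0.85 + 0.95219·0.15 = 0.757922
P(ground-station outage | telemetry dropout, ¬solar radio burst, attitude-control fault) = 0.142828/0.757922 ≈ 0.188

Pr(ground-station outage | telemetry dropout, ¬solar radio burst, attitude-control fault) ≈ 0.188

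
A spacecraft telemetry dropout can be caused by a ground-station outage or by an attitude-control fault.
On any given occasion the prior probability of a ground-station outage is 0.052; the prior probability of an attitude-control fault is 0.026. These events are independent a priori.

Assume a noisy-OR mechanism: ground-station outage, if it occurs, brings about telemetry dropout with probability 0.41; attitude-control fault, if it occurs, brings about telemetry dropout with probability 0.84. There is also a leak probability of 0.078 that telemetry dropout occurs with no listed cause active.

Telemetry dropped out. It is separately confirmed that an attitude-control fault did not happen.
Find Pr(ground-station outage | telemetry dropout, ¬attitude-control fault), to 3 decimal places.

Under noisy-OR, P(telemetry dropout | causes) = 1 − (1−0.078)·∏(1−qᵢ) over the active causes.
For the numerator, keep only ground-station outage=true terms: 0.45602*0.052 = 0.023713
Denominator P(telemetry dropout | ¬attitude-control fault): 0.078*0.948 + 0.45602*0.052 = 0.097657
Posterior = 0.023713 / 0.097657 ≈ 0.243

Pr(ground-station outage | telemetry dropout, ¬attitude-control fault) ≈ 0.243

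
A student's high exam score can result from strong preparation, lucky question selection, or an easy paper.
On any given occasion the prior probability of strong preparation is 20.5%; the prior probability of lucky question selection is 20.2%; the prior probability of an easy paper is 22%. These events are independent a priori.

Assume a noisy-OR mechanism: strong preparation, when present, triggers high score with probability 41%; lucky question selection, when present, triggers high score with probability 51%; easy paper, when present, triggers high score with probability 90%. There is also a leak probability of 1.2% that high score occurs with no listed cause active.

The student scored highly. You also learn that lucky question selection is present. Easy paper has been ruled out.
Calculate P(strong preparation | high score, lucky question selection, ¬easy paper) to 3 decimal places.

P(strong preparation | high score, lucky question selection, ¬easy paper) ≈ 0.263

Under noisy-OR, P(high score | causes) = 1 − (1−0.012)·∏(1−qᵢ) over the active causes.
Enumerate both values of strong preparation and weight by the priors:
  P(high score | lucky question selection, ¬easy paper) = 0.51588×0.795 + 0.714369×0.205
        = 0.410125 + 0.146446 = 0.556571
Configurations with strong preparation contribute 0.146446, so
  P(strong preparation | high score, lucky question selection, ¬easy paper) = 0.146446 / 0.556571 ≈ 0.263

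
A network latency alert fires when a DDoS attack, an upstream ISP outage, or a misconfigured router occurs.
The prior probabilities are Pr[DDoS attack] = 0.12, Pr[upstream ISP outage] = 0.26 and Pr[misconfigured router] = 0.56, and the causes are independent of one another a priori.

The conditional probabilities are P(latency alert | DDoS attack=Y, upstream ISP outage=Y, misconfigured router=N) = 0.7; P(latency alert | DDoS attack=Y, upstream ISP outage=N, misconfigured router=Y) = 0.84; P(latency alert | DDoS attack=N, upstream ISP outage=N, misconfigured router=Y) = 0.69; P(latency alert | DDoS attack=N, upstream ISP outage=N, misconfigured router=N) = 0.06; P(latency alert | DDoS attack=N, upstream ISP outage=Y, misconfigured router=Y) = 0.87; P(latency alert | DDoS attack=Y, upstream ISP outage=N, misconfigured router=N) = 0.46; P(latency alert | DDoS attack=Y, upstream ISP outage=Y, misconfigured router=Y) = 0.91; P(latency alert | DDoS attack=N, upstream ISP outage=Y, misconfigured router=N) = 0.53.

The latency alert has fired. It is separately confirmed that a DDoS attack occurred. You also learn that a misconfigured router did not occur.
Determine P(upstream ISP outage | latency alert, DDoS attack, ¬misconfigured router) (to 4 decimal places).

Weight on upstream ISP outage=true, given the evidence: 0.7*0.26 = 0.182000
Normalizer over all consistent configurations: 0.46*0.74 + 0.7*0.26 = 0.522400
Posterior = 0.182000 / 0.522400 ≈ 0.3484

P(upstream ISP outage | latency alert, DDoS attack, ¬misconfigured router) ≈ 0.3484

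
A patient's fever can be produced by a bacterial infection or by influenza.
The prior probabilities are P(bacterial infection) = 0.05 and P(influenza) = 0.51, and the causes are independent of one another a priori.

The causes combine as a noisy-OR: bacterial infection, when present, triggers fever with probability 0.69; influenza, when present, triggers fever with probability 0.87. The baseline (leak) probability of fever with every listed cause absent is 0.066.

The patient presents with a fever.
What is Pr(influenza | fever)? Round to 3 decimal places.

Under noisy-OR, P(fever | causes) = 1 − (1−0.066)·∏(1−qᵢ) over the active causes.
Numerator (weight on configurations with influenza): 0.425672 + 0.024540 = 0.450212
Normalizer over all consistent configurations: 0.066·0.95·0.49 + 0.87858·0.95·0.51 + 0.71046·0.05·0.49 + 0.96236·0.05·0.51 = 0.498341
P(influenza | fever) = 0.450212/0.498341 ≈ 0.903

Pr(influenza | fever) ≈ 0.903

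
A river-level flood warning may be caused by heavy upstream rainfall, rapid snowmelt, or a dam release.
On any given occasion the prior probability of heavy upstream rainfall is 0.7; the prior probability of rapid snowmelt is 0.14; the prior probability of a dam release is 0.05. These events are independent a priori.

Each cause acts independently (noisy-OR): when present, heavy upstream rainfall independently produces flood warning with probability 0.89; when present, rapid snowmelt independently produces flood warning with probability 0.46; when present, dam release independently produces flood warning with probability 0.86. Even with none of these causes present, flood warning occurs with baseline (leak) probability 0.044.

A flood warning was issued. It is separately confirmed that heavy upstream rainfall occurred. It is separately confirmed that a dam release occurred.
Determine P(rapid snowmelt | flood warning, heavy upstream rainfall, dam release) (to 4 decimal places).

P(rapid snowmelt | flood warning, heavy upstream rainfall, dam release) ≈ 0.1408

Under noisy-OR, P(flood warning | causes) = 1 − (1−0.044)·∏(1−qᵢ) over the active causes.
P(flood warning | heavy upstream rainfall, dam release) = 0.985278·0.86 + 0.99205·0.14 = 0.847339 + 0.138887 = 0.986226
Of this, 0.138887 comes from 0.99205·0.14 (the rapid snowmelt=true cases).
P(rapid snowmelt | flood warning, heavy upstream rainfall, dam release) = 0.138887 / 0.986226 ≈ 0.1408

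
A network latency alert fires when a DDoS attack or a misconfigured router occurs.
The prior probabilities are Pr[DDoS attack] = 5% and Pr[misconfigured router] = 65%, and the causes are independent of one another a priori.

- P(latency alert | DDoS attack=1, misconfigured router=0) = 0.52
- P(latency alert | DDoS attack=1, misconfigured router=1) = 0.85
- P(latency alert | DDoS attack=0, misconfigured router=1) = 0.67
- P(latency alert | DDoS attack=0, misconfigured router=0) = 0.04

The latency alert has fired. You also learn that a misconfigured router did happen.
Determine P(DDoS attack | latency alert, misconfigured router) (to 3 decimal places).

P(latency alert | misconfigured router) = 0.67×0.95 + 0.85×0.05 = 0.636500 + 0.042500 = 0.679000
Restricting to configurations with DDoS attack present: 0.85×0.05 = 0.042500.
So P(DDoS attack | latency alert, misconfigured router) = 0.042500/0.679000 ≈ 0.063.

P(DDoS attack | latency alert, misconfigured router) ≈ 0.063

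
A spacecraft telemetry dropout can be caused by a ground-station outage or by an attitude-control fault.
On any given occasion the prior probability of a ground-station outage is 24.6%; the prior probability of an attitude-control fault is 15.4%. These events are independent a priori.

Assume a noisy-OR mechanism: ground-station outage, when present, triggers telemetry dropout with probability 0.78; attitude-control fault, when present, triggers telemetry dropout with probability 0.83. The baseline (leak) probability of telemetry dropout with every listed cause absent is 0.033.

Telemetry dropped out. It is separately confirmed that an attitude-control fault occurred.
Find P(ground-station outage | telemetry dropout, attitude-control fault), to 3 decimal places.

Under noisy-OR, P(telemetry dropout | causes) = 1 − (1−0.033)·∏(1−qᵢ) over the active causes.
P(telemetry dropout | attitude-control fault) = 0.83561×0.754 + 0.963834×0.246 = 0.630050 + 0.237103 = 0.867153
Of this, 0.237103 comes from 0.963834×0.246 (the ground-station outage=true cases).
Hence the posterior is 0.237103/0.867153 ≈ 0.273.

P(ground-station outage | telemetry dropout, attitude-control fault) ≈ 0.273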